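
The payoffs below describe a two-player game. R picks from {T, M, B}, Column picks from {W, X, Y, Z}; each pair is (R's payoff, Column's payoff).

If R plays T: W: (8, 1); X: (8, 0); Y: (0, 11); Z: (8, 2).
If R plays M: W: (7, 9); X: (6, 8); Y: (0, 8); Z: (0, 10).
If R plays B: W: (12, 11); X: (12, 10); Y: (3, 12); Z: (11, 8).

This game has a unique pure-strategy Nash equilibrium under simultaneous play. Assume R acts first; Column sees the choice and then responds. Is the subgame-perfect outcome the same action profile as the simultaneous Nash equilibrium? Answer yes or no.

Column best-responds to each possible R move:
- T: Column compares 1, 0, 11, 2 and picks Y; R would get 0.
- M: Column compares 9, 8, 8, 10 and picks Z; R would get 0.
- B: Column compares 11, 10, 12, 8 and picks Y; R would get 3.
Among 0, 0, 3, the best is 3 at B. Subgame-perfect outcome: (B, Y) with payoffs (3, 12).
Now find the simultaneous Nash equilibrium.
R's best replies: W→B; X→B; Y→B; Z→B.
Column's best replies: T→Y; M→Z; B→Y.
Only (B, Y) has each player best-responding; Nash payoffs (3, 12).
Sequential outcome (B, Y) coincides with the Nash profile (B, Y).

yes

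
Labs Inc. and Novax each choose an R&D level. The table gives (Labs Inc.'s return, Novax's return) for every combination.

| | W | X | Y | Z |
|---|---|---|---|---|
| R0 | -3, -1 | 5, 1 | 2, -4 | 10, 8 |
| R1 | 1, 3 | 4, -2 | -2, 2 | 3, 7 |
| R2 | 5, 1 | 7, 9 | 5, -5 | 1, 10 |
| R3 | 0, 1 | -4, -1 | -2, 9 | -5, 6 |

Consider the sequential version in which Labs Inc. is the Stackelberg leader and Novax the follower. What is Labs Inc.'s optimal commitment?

Work backward from Novax's decision.
- R0 → Novax plays Z (best of -1, 1, -4, 8); Labs Inc. gets 10.
- R1 → Novax plays Z (best of 3, -2, 2, 7); Labs Inc. gets 3.
- R2 → Novax plays Z (best of 1, 9, -5, 10); Labs Inc. gets 1.
- R3 → Novax plays Y (best of 1, -1, 9, 6); Labs Inc. gets -2.
Among 10, 3, 1, -2, the best is 10 at R0. Subgame-perfect outcome: (R0, Z) with payoffs (10, 8).

R0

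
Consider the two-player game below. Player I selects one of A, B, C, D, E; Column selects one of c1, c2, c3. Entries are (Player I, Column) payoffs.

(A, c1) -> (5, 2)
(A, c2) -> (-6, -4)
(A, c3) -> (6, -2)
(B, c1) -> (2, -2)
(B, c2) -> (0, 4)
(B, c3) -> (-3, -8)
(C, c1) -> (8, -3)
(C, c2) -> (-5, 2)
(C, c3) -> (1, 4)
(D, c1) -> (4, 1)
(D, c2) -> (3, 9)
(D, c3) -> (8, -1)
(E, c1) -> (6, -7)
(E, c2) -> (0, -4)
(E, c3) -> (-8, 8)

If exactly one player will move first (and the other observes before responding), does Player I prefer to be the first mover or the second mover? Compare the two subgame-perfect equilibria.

first

If Player I leads: Column's best replies are A→c1, B→c2, C→c3, D→c2, E→c3; Player I's induced payoffs 5, 0, 1, 3, -8; outcome (A, c1), payoffs (5, 2).
If Column leads: Player I's best replies are c1→C, c2→D, c3→D; Column's induced payoffs -3, 9, -1; outcome (D, c2), payoffs (3, 9).
Player I gets 5 moving first and 3 moving second, so Player I prefers to move first.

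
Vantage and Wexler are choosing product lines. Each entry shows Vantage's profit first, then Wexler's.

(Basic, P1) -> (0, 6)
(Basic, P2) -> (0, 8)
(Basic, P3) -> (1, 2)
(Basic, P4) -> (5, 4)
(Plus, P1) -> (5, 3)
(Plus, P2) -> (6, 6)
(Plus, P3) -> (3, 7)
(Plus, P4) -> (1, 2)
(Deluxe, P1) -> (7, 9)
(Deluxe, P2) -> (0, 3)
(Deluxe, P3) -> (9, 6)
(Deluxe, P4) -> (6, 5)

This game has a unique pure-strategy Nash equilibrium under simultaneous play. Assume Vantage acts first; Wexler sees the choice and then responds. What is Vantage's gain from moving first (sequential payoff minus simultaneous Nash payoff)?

0

Work backward from Wexler's decision.
- Basic → Wexler plays P2 (best of 6, 8, 2, 4); Vantage gets 0.
- Plus → Wexler plays P3 (best of 3, 6, 7, 2); Vantage gets 3.
- Deluxe → Wexler plays P1 (best of 9, 3, 6, 5); Vantage gets 7.
Maximizing over 0, 3, 7, Vantage chooses Deluxe. Subgame-perfect outcome: (Deluxe, P1) with payoffs (7, 9).
Under simultaneous play:
Vantage's best replies: P1→Deluxe; P2→Plus; P3→Deluxe; P4→Deluxe.
Wexler's best replies: Basic→P2; Plus→P3; Deluxe→P1.
Only (Deluxe, P1) has each player best-responding; Nash payoffs (7, 9).
Vantage's commitment gain: 7 − 7 = 0.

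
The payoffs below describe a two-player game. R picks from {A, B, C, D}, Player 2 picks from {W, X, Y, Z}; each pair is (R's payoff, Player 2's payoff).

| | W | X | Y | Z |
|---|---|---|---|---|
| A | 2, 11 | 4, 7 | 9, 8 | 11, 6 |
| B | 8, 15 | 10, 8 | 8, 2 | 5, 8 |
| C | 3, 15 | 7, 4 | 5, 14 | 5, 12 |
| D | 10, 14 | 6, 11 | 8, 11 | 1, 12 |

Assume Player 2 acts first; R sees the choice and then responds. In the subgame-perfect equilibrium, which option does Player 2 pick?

W

Solve by backward induction (Player 2 leads).
- W → R plays D (best of 2, 8, 3, 10); Player 2 gets 14.
- X → R plays B (best of 4, 10, 7, 6); Player 2 gets 8.
- Y → R plays A (best of 9, 8, 5, 8); Player 2 gets 8.
- Z → R plays A (best of 11, 5, 5, 1); Player 2 gets 6.
Player 2's induced payoffs are 14, 8, 8, 6, so Player 2 commits to W. Subgame-perfect outcome: (D, W) with payoffs (10, 14).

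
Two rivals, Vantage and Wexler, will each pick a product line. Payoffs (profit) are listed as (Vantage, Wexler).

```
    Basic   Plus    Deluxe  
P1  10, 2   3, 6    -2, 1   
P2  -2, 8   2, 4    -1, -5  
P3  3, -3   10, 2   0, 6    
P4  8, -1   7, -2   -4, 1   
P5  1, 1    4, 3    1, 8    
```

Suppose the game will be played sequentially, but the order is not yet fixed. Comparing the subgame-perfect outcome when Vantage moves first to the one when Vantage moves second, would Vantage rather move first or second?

If Vantage leads: Wexler's best replies are P1→Plus, P2→Basic, P3→Deluxe, P4→Deluxe, P5→Deluxe; Vantage's induced payoffs 3, -2, 0, -4, 1; outcome (P1, Plus), payoffs (3, 6).
If Wexler leads: Vantage's best replies are Basic→P1, Plus→P3, Deluxe→P5; Wexler's induced payoffs 2, 2, 8; outcome (P5, Deluxe), payoffs (1, 8).
Vantage gets 3 moving first and 1 moving second, so Vantage prefers to move first.

first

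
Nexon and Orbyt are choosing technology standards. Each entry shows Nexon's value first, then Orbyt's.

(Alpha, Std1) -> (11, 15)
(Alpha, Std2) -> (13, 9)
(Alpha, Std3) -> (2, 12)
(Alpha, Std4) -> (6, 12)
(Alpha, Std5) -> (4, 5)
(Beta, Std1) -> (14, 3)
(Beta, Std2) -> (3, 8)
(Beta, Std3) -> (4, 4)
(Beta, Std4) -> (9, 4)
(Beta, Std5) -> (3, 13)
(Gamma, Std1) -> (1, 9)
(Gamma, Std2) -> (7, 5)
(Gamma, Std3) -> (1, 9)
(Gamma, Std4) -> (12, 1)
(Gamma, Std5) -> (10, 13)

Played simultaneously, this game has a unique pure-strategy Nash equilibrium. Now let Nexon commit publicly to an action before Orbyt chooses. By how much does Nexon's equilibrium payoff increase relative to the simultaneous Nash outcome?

Backward induction with Nexon moving first.
- Alpha → Orbyt plays Std1 (best of 15, 9, 12, 12, 5); Nexon gets 11.
- Beta → Orbyt plays Std5 (best of 3, 8, 4, 4, 13); Nexon gets 3.
- Gamma → Orbyt plays Std5 (best of 9, 5, 9, 1, 13); Nexon gets 10.
Nexon's induced payoffs are 11, 3, 10, so Nexon commits to Alpha. Subgame-perfect outcome: (Alpha, Std1) with payoffs (11, 15).
Now find the simultaneous Nash equilibrium.
Nexon's best replies: Std1→Beta; Std2→Alpha; Std3→Beta; Std4→Gamma; Std5→Gamma.
Orbyt's best replies: Alpha→Std1; Beta→Std5; Gamma→Std5.
Only (Gamma, Std5) has each player best-responding; Nash payoffs (10, 13).
Nexon's commitment gain: 11 − 10 = 1.

1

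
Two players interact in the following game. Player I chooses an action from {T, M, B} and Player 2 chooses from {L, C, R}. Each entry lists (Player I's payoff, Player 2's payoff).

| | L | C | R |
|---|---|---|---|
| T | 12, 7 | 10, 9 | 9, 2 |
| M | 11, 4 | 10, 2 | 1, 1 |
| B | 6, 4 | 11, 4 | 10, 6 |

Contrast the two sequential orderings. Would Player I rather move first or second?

second

If Player I leads: Player 2's best replies are T→C, M→L, B→R; Player I's induced payoffs 10, 11, 10; outcome (M, L), payoffs (11, 4).
If Player 2 leads: Player I's best replies are L→T, C→B, R→B; Player 2's induced payoffs 7, 4, 6; outcome (T, L), payoffs (12, 7).
Player I gets 11 moving first and 12 moving second, so Player I prefers to move second.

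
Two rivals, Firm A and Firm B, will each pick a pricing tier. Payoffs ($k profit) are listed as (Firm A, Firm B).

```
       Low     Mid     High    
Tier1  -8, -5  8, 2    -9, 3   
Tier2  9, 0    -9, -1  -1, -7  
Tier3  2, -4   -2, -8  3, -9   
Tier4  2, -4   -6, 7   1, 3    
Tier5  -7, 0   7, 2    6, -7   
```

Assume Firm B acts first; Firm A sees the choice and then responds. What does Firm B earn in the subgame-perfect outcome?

2

Solve by backward induction (Firm B leads).
- Low: BR = Tier2, leader payoff 0.
- Mid: BR = Tier1, leader payoff 2.
- High: BR = Tier5, leader payoff -7.
Among 0, 2, -7, the best is 2 at Mid. Subgame-perfect outcome: (Tier1, Mid) with payoffs (8, 2).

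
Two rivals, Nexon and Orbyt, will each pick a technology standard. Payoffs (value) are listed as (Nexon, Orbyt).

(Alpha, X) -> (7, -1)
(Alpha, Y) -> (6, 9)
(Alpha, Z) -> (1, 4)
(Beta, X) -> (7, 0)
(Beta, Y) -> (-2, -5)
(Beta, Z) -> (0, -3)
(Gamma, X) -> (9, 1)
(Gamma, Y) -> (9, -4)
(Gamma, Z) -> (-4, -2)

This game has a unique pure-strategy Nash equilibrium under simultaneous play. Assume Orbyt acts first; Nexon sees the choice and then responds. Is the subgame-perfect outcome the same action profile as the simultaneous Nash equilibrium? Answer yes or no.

no

Solve by backward induction (Orbyt leads).
- X: Nexon compares 7, 7, 9 and picks Gamma; Orbyt would get 1.
- Y: Nexon compares 6, -2, 9 and picks Gamma; Orbyt would get -4.
- Z: Nexon compares 1, 0, -4 and picks Alpha; Orbyt would get 4.
Orbyt's induced payoffs are 1, -4, 4, so Orbyt commits to Z. Subgame-perfect outcome: (Alpha, Z) with payoffs (1, 4).
For the simultaneous game, intersect best replies.
Nexon's best replies: X→Gamma; Y→Gamma; Z→Alpha.
Orbyt's best replies: Alpha→Y; Beta→X; Gamma→X.
Only (Gamma, X) has each player best-responding; Nash payoffs (9, 1).
Sequential outcome (Alpha, Z) differs from the Nash profile (Gamma, X).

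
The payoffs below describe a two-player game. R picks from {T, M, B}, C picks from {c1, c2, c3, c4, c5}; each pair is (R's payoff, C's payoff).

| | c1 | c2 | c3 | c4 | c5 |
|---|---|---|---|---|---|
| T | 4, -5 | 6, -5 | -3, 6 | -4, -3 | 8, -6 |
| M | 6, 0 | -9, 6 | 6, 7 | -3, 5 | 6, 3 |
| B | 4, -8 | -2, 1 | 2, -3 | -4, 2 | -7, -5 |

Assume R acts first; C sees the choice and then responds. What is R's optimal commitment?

M

Work backward from C's decision.
- T: BR = c3, leader payoff -3.
- M: BR = c3, leader payoff 6.
- B: BR = c4, leader payoff -4.
R's induced payoffs are -3, 6, -4, so R commits to M. Subgame-perfect outcome: (M, c3) with payoffs (6, 7).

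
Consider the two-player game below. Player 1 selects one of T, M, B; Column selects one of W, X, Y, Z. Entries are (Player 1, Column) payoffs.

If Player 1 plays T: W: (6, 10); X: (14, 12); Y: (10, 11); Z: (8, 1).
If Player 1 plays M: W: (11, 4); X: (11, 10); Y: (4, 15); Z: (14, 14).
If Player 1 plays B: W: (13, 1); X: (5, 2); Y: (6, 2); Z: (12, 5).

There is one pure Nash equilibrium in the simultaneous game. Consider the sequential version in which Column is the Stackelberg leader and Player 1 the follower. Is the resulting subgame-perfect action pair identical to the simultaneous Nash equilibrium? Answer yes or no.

Backward induction with Column moving first.
- W: Player 1 compares 6, 11, 13 and picks B; Column would get 1.
- X: Player 1 compares 14, 11, 5 and picks T; Column would get 12.
- Y: Player 1 compares 10, 4, 6 and picks T; Column would get 11.
- Z: Player 1 compares 8, 14, 12 and picks M; Column would get 14.
Column's induced payoffs are 1, 12, 11, 14, so Column commits to Z. Subgame-perfect outcome: (M, Z) with payoffs (14, 14).
Now find the simultaneous Nash equilibrium.
Player 1's best replies: W→B; X→T; Y→T; Z→M.
Column's best replies: T→X; M→Y; B→Z.
Only (T, X) has each player best-responding; Nash payoffs (14, 12).
Sequential outcome (M, Z) differs from the Nash profile (T, X).

no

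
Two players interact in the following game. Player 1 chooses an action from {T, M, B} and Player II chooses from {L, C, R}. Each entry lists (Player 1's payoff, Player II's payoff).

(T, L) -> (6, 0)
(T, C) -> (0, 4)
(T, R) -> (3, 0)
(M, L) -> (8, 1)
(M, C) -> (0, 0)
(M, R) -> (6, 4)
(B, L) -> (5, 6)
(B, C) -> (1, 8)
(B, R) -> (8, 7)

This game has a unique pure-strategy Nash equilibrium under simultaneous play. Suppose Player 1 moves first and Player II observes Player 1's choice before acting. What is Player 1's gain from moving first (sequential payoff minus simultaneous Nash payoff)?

Player II best-responds to each possible Player 1 move:
- T: BR = C, leader payoff 0.
- M: BR = R, leader payoff 6.
- B: BR = C, leader payoff 1.
Among 0, 6, 1, the best is 6 at M. Subgame-perfect outcome: (M, R) with payoffs (6, 4).
Now find the simultaneous Nash equilibrium.
Player 1's best replies: L→M; C→B; R→B.
Player II's best replies: T→C; M→R; B→C.
Only (B, C) has each player best-responding; Nash payoffs (1, 8).
Player 1's commitment gain: 6 − 1 = 5.

5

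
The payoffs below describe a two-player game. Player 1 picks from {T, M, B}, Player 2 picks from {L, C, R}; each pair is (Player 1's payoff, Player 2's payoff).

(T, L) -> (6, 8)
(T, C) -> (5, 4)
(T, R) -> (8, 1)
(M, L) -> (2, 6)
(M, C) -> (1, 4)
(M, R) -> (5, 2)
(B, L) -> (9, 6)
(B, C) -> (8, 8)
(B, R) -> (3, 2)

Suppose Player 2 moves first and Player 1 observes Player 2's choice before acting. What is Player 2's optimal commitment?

C

Solve by backward induction (Player 2 leads).
- L: Player 1 compares 6, 2, 9 and picks B; Player 2 would get 6.
- C: Player 1 compares 5, 1, 8 and picks B; Player 2 would get 8.
- R: Player 1 compares 8, 5, 3 and picks T; Player 2 would get 1.
Maximizing over 6, 8, 1, Player 2 chooses C. Subgame-perfect outcome: (B, C) with payoffs (8, 8).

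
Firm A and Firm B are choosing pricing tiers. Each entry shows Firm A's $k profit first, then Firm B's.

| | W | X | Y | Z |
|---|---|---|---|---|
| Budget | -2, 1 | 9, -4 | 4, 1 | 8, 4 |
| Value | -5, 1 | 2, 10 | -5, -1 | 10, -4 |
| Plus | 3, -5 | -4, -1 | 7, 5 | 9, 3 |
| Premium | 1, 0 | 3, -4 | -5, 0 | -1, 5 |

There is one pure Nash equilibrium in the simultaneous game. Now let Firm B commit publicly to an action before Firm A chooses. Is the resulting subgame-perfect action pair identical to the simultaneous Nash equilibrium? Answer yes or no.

yes

Work backward from Firm A's decision.
- W: Firm A compares -2, -5, 3, 1 and picks Plus; Firm B would get -5.
- X: Firm A compares 9, 2, -4, 3 and picks Budget; Firm B would get -4.
- Y: Firm A compares 4, -5, 7, -5 and picks Plus; Firm B would get 5.
- Z: Firm A compares 8, 10, 9, -1 and picks Value; Firm B would get -4.
Among -5, -4, 5, -4, the best is 5 at Y. Subgame-perfect outcome: (Plus, Y) with payoffs (7, 5).
Under simultaneous play:
Firm A's best replies: W→Plus; X→Budget; Y→Plus; Z→Value.
Firm B's best replies: Budget→Z; Value→X; Plus→Y; Premium→Z.
The unique mutual best reply is (Plus, Y), giving (7, 5).
Sequential outcome (Plus, Y) coincides with the Nash profile (Plus, Y).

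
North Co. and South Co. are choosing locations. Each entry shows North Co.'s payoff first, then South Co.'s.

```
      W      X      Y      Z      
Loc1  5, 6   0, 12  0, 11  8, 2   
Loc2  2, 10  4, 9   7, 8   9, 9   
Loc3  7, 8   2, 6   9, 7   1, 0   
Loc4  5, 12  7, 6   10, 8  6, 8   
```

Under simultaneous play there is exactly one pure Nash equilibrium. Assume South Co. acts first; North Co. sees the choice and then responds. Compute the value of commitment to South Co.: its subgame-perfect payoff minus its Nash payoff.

Backward induction with South Co. moving first.
- W → North Co. plays Loc3 (best of 5, 2, 7, 5); South Co. gets 8.
- X → North Co. plays Loc4 (best of 0, 4, 2, 7); South Co. gets 6.
- Y → North Co. plays Loc4 (best of 0, 7, 9, 10); South Co. gets 8.
- Z → North Co. plays Loc2 (best of 8, 9, 1, 6); South Co. gets 9.
Among 8, 6, 8, 9, the best is 9 at Z. Subgame-perfect outcome: (Loc2, Z) with payoffs (9, 9).
Now find the simultaneous Nash equilibrium.
North Co.'s best replies: W→Loc3; X→Loc4; Y→Loc4; Z→Loc2.
South Co.'s best replies: Loc1→X; Loc2→W; Loc3→W; Loc4→W.
The unique mutual best reply is (Loc3, W), giving (7, 8).
South Co.'s commitment gain: 9 − 8 = 1.

1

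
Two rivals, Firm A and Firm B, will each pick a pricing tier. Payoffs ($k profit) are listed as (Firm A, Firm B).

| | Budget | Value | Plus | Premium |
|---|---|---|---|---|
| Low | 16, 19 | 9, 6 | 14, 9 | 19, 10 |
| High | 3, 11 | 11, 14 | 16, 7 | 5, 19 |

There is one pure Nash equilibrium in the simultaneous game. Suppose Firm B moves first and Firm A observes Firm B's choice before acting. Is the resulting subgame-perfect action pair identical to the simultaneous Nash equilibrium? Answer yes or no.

Backward induction with Firm B moving first.
- Budget: Firm A compares 16, 3 and picks Low; Firm B would get 19.
- Value: Firm A compares 9, 11 and picks High; Firm B would get 14.
- Plus: Firm A compares 14, 16 and picks High; Firm B would get 7.
- Premium: Firm A compares 19, 5 and picks Low; Firm B would get 10.
Firm B's induced payoffs are 19, 14, 7, 10, so Firm B commits to Budget. Subgame-perfect outcome: (Low, Budget) with payoffs (16, 19).
For the simultaneous game, intersect best replies.
Firm A's best replies: Budget→Low; Value→High; Plus→High; Premium→Low.
Firm B's best replies: Low→Budget; High→Premium.
Only (Low, Budget) has each player best-responding; Nash payoffs (16, 19).
Sequential outcome (Low, Budget) coincides with the Nash profile (Low, Budget).

yes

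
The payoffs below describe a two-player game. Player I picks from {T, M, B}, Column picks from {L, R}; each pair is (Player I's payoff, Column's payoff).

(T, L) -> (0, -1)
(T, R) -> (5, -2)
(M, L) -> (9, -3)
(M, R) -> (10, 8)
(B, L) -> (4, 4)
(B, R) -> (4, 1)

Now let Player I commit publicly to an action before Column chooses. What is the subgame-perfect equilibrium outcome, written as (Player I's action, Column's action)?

Backward induction with Player I moving first.
- T → Column plays L (best of -1, -2); Player I gets 0.
- M → Column plays R (best of -3, 8); Player I gets 10.
- B → Column plays L (best of 4, 1); Player I gets 4.
Player I's induced payoffs are 0, 10, 4, so Player I commits to M. Subgame-perfect outcome: (M, R) with payoffs (10, 8).

(M, R)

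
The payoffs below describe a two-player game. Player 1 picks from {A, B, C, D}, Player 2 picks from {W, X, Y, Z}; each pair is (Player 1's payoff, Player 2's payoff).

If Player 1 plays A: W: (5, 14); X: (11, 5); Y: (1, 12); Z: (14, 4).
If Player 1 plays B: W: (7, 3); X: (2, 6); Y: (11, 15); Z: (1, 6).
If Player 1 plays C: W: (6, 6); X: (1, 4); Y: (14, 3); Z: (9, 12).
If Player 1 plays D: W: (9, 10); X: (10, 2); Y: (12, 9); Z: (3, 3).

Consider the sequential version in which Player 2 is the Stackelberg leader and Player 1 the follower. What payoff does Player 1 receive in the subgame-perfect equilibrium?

Work backward from Player 1's decision.
- W: BR = D, leader payoff 10.
- X: BR = A, leader payoff 5.
- Y: BR = C, leader payoff 3.
- Z: BR = A, leader payoff 4.
Player 2's induced payoffs are 10, 5, 3, 4, so Player 2 commits to W. Subgame-perfect outcome: (D, W) with payoffs (9, 10).

9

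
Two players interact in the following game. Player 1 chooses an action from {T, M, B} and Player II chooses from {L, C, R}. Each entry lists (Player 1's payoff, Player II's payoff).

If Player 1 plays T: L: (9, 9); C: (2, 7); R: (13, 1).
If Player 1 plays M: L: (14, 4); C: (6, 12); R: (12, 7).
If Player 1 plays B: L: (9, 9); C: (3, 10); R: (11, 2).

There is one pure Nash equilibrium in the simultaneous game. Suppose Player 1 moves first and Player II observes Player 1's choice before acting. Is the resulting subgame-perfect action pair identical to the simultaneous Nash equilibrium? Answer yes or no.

Solve by backward induction (Player 1 leads).
- T → Player II plays L (best of 9, 7, 1); Player 1 gets 9.
- M → Player II plays C (best of 4, 12, 7); Player 1 gets 6.
- B → Player II plays C (best of 9, 10, 2); Player 1 gets 3.
Maximizing over 9, 6, 3, Player 1 chooses T. Subgame-perfect outcome: (T, L) with payoffs (9, 9).
Now find the simultaneous Nash equilibrium.
Player 1's best replies: L→M; C→M; R→T.
Player II's best replies: T→L; M→C; B→C.
The unique mutual best reply is (M, C), giving (6, 12).
Sequential outcome (T, L) differs from the Nash profile (M, C).

no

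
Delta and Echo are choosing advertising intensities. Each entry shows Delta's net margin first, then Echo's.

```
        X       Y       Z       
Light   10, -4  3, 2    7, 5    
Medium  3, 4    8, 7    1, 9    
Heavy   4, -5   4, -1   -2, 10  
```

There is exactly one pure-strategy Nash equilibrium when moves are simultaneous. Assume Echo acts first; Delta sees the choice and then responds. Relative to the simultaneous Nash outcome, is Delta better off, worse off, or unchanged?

Solve by backward induction (Echo leads).
- X → Delta plays Light (best of 10, 3, 4); Echo gets -4.
- Y → Delta plays Medium (best of 3, 8, 4); Echo gets 7.
- Z → Delta plays Light (best of 7, 1, -2); Echo gets 5.
Among -4, 7, 5, the best is 7 at Y. Subgame-perfect outcome: (Medium, Y) with payoffs (8, 7).
For the simultaneous game, intersect best replies.
Delta's best replies: X→Light; Y→Medium; Z→Light.
Echo's best replies: Light→Z; Medium→Z; Heavy→Z.
The unique mutual best reply is (Light, Z), giving (7, 5).
Delta earns 8 sequentially versus 7 at the Nash outcome: better off.

better off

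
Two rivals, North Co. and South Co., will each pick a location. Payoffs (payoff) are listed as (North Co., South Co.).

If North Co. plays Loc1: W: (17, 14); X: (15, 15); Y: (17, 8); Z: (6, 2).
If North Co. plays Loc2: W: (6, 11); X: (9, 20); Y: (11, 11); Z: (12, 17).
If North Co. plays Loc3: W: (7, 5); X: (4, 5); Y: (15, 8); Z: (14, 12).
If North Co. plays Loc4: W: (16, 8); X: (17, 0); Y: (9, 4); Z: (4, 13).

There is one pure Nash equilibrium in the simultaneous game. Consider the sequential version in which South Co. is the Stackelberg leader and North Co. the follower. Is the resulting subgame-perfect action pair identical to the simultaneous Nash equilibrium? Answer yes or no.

no

Backward induction with South Co. moving first.
- W: BR = Loc1, leader payoff 14.
- X: BR = Loc4, leader payoff 0.
- Y: BR = Loc1, leader payoff 8.
- Z: BR = Loc3, leader payoff 12.
South Co.'s induced payoffs are 14, 0, 8, 12, so South Co. commits to W. Subgame-perfect outcome: (Loc1, W) with payoffs (17, 14).
Under simultaneous play:
North Co.'s best replies: W→Loc1; X→Loc4; Y→Loc1; Z→Loc3.
South Co.'s best replies: Loc1→X; Loc2→X; Loc3→Z; Loc4→Z.
The unique mutual best reply is (Loc3, Z), giving (14, 12).
Sequential outcome (Loc1, W) differs from the Nash profile (Loc3, Z).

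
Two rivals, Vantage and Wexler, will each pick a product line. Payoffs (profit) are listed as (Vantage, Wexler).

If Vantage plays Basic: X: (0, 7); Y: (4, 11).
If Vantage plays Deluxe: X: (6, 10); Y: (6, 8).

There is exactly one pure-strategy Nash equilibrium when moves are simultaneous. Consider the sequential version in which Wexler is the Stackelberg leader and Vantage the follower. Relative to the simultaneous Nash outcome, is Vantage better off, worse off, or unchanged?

Backward induction with Wexler moving first.
- X: Vantage compares 0, 6 and picks Deluxe; Wexler would get 10.
- Y: Vantage compares 4, 6 and picks Deluxe; Wexler would get 8.
Among 10, 8, the best is 10 at X. Subgame-perfect outcome: (Deluxe, X) with payoffs (6, 10).
Now find the simultaneous Nash equilibrium.
Vantage's best replies: X→Deluxe; Y→Deluxe.
Wexler's best replies: Basic→Y; Deluxe→X.
The unique mutual best reply is (Deluxe, X), giving (6, 10).
Vantage earns 6 sequentially versus 6 at the Nash outcome: unchanged.

unchanged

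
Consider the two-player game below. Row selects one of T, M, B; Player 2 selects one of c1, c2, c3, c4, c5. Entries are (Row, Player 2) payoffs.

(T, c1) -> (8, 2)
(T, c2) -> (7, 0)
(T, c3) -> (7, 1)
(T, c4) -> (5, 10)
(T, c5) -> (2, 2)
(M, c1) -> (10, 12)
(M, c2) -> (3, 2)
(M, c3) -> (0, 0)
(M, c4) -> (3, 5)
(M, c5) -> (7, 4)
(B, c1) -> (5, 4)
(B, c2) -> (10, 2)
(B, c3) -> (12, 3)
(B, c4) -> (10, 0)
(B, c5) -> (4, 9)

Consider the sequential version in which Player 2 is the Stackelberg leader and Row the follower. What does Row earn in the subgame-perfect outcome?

Backward induction with Player 2 moving first.
- c1: BR = M, leader payoff 12.
- c2: BR = B, leader payoff 2.
- c3: BR = B, leader payoff 3.
- c4: BR = B, leader payoff 0.
- c5: BR = M, leader payoff 4.
Maximizing over 12, 2, 3, 0, 4, Player 2 chooses c1. Subgame-perfect outcome: (M, c1) with payoffs (10, 12).

10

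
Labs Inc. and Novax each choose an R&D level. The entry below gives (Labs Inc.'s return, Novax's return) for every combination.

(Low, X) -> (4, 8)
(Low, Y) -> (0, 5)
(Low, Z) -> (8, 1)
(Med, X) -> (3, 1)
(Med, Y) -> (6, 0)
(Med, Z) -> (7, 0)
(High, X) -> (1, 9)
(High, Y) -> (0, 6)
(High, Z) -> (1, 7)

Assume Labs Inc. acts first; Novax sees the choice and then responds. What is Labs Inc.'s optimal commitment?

Low

Backward induction with Labs Inc. moving first.
- Low: BR = X, leader payoff 4.
- Med: BR = X, leader payoff 3.
- High: BR = X, leader payoff 1.
Among 4, 3, 1, the best is 4 at Low. Subgame-perfect outcome: (Low, X) with payoffs (4, 8).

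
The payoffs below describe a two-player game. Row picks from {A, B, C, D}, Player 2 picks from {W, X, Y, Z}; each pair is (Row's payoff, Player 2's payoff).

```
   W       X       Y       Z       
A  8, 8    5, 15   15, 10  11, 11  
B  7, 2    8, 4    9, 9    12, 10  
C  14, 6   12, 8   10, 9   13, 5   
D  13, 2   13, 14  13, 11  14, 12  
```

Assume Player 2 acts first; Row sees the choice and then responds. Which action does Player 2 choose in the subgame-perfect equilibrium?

X

Backward induction with Player 2 moving first.
- W: BR = C, leader payoff 6.
- X: BR = D, leader payoff 14.
- Y: BR = A, leader payoff 10.
- Z: BR = D, leader payoff 12.
Player 2's induced payoffs are 6, 14, 10, 12, so Player 2 commits to X. Subgame-perfect outcome: (D, X) with payoffs (13, 14).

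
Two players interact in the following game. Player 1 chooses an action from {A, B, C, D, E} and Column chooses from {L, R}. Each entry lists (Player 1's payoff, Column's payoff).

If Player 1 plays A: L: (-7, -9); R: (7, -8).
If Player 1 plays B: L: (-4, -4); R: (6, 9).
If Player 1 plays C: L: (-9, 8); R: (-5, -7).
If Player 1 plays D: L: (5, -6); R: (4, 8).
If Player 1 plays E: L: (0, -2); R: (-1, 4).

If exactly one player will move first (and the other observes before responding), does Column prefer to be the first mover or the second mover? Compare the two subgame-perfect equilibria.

first

If Player 1 leads: Column's best replies are A→R, B→R, C→L, D→R, E→R; Player 1's induced payoffs 7, 6, -9, 4, -1; outcome (A, R), payoffs (7, -8).
If Column leads: Player 1's best replies are L→D, R→A; Column's induced payoffs -6, -8; outcome (D, L), payoffs (5, -6).
Column gets -6 moving first and -8 moving second, so Column prefers to move first.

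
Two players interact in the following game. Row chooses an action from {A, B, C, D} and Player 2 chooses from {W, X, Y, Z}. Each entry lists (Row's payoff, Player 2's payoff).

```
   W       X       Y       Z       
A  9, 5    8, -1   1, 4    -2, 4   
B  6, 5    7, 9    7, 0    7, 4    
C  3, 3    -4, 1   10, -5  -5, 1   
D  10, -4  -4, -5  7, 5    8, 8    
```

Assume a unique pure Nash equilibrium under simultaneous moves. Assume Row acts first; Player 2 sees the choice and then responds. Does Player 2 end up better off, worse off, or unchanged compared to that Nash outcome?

worse off

Backward induction with Row moving first.
- A: Player 2 compares 5, -1, 4, 4 and picks W; Row would get 9.
- B: Player 2 compares 5, 9, 0, 4 and picks X; Row would get 7.
- C: Player 2 compares 3, 1, -5, 1 and picks W; Row would get 3.
- D: Player 2 compares -4, -5, 5, 8 and picks Z; Row would get 8.
Row's induced payoffs are 9, 7, 3, 8, so Row commits to A. Subgame-perfect outcome: (A, W) with payoffs (9, 5).
Now find the simultaneous Nash equilibrium.
Row's best replies: W→D; X→A; Y→C; Z→D.
Player 2's best replies: A→W; B→X; C→W; D→Z.
Only (D, Z) has each player best-responding; Nash payoffs (8, 8).
Player 2 earns 5 sequentially versus 8 at the Nash outcome: worse off.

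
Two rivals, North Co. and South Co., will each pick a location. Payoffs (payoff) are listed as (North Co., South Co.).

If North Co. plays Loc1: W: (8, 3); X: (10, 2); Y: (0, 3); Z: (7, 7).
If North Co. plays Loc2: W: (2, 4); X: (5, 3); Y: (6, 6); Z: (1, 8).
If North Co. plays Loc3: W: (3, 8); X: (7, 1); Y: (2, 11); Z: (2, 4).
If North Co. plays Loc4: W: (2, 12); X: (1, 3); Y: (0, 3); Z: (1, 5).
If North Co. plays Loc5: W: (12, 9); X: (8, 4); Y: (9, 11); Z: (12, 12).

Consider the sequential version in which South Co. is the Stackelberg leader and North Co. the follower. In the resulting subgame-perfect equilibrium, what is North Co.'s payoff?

12

North Co. best-responds to each possible South Co. move:
- W: BR = Loc5, leader payoff 9.
- X: BR = Loc1, leader payoff 2.
- Y: BR = Loc5, leader payoff 11.
- Z: BR = Loc5, leader payoff 12.
Among 9, 2, 11, 12, the best is 12 at Z. Subgame-perfect outcome: (Loc5, Z) with payoffs (12, 12).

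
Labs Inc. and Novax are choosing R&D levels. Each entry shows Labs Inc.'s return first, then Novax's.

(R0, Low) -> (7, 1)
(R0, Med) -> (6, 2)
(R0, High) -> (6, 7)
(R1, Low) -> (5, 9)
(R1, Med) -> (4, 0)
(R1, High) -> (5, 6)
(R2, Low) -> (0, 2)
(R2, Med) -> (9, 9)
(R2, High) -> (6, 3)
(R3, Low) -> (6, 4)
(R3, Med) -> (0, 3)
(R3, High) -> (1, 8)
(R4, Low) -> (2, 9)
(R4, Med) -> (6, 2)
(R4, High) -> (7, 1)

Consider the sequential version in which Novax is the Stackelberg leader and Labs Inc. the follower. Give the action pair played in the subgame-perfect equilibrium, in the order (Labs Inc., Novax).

Solve by backward induction (Novax leads).
- Low → Labs Inc. plays R0 (best of 7, 5, 0, 6, 2); Novax gets 1.
- Med → Labs Inc. plays R2 (best of 6, 4, 9, 0, 6); Novax gets 9.
- High → Labs Inc. plays R4 (best of 6, 5, 6, 1, 7); Novax gets 1.
Among 1, 9, 1, the best is 9 at Med. Subgame-perfect outcome: (R2, Med) with payoffs (9, 9).

(R2, Med)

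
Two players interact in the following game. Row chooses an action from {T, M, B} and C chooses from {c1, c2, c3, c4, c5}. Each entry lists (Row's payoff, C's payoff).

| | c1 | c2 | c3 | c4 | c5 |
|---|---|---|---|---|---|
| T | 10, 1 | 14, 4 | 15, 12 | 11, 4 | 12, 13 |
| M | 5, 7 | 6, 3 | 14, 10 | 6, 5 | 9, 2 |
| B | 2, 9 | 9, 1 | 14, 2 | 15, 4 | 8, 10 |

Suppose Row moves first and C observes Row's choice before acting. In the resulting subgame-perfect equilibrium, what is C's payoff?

Solve by backward induction (Row leads).
- T → C plays c5 (best of 1, 4, 12, 4, 13); Row gets 12.
- M → C plays c3 (best of 7, 3, 10, 5, 2); Row gets 14.
- B → C plays c5 (best of 9, 1, 2, 4, 10); Row gets 8.
Row's induced payoffs are 12, 14, 8, so Row commits to M. Subgame-perfect outcome: (M, c3) with payoffs (14, 10).

10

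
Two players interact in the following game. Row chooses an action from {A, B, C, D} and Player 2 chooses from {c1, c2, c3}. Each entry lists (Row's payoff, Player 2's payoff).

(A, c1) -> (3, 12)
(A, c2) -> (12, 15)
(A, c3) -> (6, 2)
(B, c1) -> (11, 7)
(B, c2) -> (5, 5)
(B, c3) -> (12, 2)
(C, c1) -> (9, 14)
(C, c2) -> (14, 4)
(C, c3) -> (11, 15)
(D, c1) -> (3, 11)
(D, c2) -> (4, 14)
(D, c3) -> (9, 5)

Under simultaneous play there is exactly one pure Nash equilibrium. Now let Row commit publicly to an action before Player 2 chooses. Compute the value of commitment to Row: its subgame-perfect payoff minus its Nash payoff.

Work backward from Player 2's decision.
- A: BR = c2, leader payoff 12.
- B: BR = c1, leader payoff 11.
- C: BR = c3, leader payoff 11.
- D: BR = c2, leader payoff 4.
Maximizing over 12, 11, 11, 4, Row chooses A. Subgame-perfect outcome: (A, c2) with payoffs (12, 15).
For the simultaneous game, intersect best replies.
Row's best replies: c1→B; c2→C; c3→B.
Player 2's best replies: A→c2; B→c1; C→c3; D→c2.
Only (B, c1) has each player best-responding; Nash payoffs (11, 7).
Row's commitment gain: 12 − 11 = 1.

1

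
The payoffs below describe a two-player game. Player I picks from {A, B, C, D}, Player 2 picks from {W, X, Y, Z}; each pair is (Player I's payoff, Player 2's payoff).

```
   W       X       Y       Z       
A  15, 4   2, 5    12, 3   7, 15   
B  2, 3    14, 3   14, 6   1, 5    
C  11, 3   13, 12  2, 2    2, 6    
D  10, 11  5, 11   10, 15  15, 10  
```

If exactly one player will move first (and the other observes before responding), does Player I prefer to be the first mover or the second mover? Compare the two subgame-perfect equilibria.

If Player I leads: Player 2's best replies are A→Z, B→Y, C→X, D→Y; Player I's induced payoffs 7, 14, 13, 10; outcome (B, Y), payoffs (14, 6).
If Player 2 leads: Player I's best replies are W→A, X→B, Y→B, Z→D; Player 2's induced payoffs 4, 3, 6, 10; outcome (D, Z), payoffs (15, 10).
Player I gets 14 moving first and 15 moving second, so Player I prefers to move second.

second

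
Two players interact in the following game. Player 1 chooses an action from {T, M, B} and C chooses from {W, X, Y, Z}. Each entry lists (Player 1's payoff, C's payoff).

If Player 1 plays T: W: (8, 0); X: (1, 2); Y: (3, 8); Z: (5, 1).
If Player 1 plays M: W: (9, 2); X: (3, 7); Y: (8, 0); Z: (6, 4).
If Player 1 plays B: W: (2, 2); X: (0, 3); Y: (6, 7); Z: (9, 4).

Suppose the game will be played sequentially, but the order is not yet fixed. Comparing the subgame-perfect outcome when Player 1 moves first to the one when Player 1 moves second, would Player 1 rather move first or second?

first

If Player 1 leads: C's best replies are T→Y, M→X, B→Y; Player 1's induced payoffs 3, 3, 6; outcome (B, Y), payoffs (6, 7).
If C leads: Player 1's best replies are W→M, X→M, Y→M, Z→B; C's induced payoffs 2, 7, 0, 4; outcome (M, X), payoffs (3, 7).
Player 1 gets 6 moving first and 3 moving second, so Player 1 prefers to move first.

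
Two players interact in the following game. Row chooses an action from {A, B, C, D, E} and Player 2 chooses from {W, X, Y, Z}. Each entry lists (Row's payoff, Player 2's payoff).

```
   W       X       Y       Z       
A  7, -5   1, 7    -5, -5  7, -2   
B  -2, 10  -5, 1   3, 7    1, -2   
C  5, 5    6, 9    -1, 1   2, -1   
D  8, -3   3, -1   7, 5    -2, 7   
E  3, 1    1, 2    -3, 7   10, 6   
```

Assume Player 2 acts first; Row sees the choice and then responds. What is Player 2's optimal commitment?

Solve by backward induction (Player 2 leads).
- W: BR = D, leader payoff -3.
- X: BR = C, leader payoff 9.
- Y: BR = D, leader payoff 5.
- Z: BR = E, leader payoff 6.
Maximizing over -3, 9, 5, 6, Player 2 chooses X. Subgame-perfect outcome: (C, X) with payoffs (6, 9).

X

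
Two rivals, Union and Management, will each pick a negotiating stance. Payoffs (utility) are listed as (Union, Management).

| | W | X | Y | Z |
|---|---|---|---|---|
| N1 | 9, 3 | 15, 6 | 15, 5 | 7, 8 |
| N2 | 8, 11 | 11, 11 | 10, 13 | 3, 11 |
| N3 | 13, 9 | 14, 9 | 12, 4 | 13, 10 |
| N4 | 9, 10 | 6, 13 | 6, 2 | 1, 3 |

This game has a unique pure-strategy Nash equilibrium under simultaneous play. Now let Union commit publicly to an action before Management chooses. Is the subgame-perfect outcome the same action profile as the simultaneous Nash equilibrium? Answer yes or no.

Work backward from Management's decision.
- N1: Management compares 3, 6, 5, 8 and picks Z; Union would get 7.
- N2: Management compares 11, 11, 13, 11 and picks Y; Union would get 10.
- N3: Management compares 9, 9, 4, 10 and picks Z; Union would get 13.
- N4: Management compares 10, 13, 2, 3 and picks X; Union would get 6.
Union's induced payoffs are 7, 10, 13, 6, so Union commits to N3. Subgame-perfect outcome: (N3, Z) with payoffs (13, 10).
Now find the simultaneous Nash equilibrium.
Union's best replies: W→N3; X→N1; Y→N1; Z→N3.
Management's best replies: N1→Z; N2→Y; N3→Z; N4→X.
The unique mutual best reply is (N3, Z), giving (13, 10).
Sequential outcome (N3, Z) coincides with the Nash profile (N3, Z).

yes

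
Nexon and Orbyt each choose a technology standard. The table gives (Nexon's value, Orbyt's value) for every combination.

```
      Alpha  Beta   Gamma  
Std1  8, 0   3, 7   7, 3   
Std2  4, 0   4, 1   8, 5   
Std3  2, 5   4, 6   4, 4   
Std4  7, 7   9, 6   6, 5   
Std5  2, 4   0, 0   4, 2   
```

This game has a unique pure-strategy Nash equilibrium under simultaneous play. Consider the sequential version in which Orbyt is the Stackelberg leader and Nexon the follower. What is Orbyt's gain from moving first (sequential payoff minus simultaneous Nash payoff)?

Solve by backward induction (Orbyt leads).
- Alpha: BR = Std1, leader payoff 0.
- Beta: BR = Std4, leader payoff 6.
- Gamma: BR = Std2, leader payoff 5.
Maximizing over 0, 6, 5, Orbyt chooses Beta. Subgame-perfect outcome: (Std4, Beta) with payoffs (9, 6).
Under simultaneous play:
Nexon's best replies: Alpha→Std1; Beta→Std4; Gamma→Std2.
Orbyt's best replies: Std1→Beta; Std2→Gamma; Std3→Beta; Std4→Alpha; Std5→Alpha.
The unique mutual best reply is (Std2, Gamma), giving (8, 5).
Orbyt's commitment gain: 6 − 5 = 1.

1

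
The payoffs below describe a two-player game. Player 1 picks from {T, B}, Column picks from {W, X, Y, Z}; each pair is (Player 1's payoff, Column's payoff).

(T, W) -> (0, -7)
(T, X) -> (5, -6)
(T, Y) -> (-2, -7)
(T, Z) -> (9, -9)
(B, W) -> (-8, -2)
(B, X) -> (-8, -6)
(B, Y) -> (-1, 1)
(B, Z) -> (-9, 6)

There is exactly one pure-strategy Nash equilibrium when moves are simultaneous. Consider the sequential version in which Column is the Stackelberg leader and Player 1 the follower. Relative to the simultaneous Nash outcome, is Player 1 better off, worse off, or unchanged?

Player 1 best-responds to each possible Column move:
- W: Player 1 compares 0, -8 and picks T; Column would get -7.
- X: Player 1 compares 5, -8 and picks T; Column would get -6.
- Y: Player 1 compares -2, -1 and picks B; Column would get 1.
- Z: Player 1 compares 9, -9 and picks T; Column would get -9.
Among -7, -6, 1, -9, the best is 1 at Y. Subgame-perfect outcome: (B, Y) with payoffs (-1, 1).
For the simultaneous game, intersect best replies.
Player 1's best replies: W→T; X→T; Y→B; Z→T.
Column's best replies: T→X; B→Z.
Only (T, X) has each player best-responding; Nash payoffs (5, -6).
Player 1 earns -1 sequentially versus 5 at the Nash outcome: worse off.

worse off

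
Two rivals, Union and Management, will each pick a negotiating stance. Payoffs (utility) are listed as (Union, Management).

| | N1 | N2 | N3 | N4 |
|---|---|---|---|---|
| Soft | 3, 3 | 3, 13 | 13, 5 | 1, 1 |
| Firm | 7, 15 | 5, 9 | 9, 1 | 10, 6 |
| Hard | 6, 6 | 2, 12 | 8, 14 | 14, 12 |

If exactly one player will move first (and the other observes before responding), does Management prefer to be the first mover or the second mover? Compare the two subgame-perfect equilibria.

first

If Union leads: Management's best replies are Soft→N2, Firm→N1, Hard→N3; Union's induced payoffs 3, 7, 8; outcome (Hard, N3), payoffs (8, 14).
If Management leads: Union's best replies are N1→Firm, N2→Firm, N3→Soft, N4→Hard; Management's induced payoffs 15, 9, 5, 12; outcome (Firm, N1), payoffs (7, 15).
Management gets 15 moving first and 14 moving second, so Management prefers to move first.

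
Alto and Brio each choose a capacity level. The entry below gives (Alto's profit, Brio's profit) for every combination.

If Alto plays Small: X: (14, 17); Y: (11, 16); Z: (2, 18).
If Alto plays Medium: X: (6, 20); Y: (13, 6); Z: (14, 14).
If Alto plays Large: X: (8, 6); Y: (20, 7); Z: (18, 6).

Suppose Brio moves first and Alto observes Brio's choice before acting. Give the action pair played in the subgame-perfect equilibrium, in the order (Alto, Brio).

Alto best-responds to each possible Brio move:
- X → Alto plays Small (best of 14, 6, 8); Brio gets 17.
- Y → Alto plays Large (best of 11, 13, 20); Brio gets 7.
- Z → Alto plays Large (best of 2, 14, 18); Brio gets 6.
Brio's induced payoffs are 17, 7, 6, so Brio commits to X. Subgame-perfect outcome: (Small, X) with payoffs (14, 17).

(Small, X)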